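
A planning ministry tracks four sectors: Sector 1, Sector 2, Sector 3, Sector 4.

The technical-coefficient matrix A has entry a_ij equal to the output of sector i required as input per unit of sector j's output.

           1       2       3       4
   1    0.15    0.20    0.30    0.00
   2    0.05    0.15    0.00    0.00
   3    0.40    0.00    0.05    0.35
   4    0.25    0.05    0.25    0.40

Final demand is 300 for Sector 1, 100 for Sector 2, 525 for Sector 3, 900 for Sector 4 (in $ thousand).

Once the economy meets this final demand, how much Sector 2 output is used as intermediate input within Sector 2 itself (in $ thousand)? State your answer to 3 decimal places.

I − A =
  [   0.85    -0.20    -0.30     0.00]
  [  -0.05     0.85     0.00     0.00]
  [  -0.40     0.00     0.95    -0.35]
  [  -0.25    -0.05    -0.25     0.60]
Compute the cofactors C_ij = (−1)^(i+j)·(3×3 minor ij) of I−A; the adjugate is their transpose:
adj(I−A) = Cᵀ =
  [ 0.410125   0.101750   0.153000   0.089250]
  [ 0.024125   0.311875   0.009000   0.005250]
  [ 0.279250   0.080375   0.427500   0.249375]
  [ 0.289250   0.101875   0.242625   0.574875]
det(I−A) = Σ_j (I−A)_1j·C_1j = (0.85)(0.410125) + (-0.20)(0.024125) + (-0.30)(0.279250) + (0.00)(0.289250) = 0.26000625
(I − A)⁻¹ = adj(I−A) / det(I−A) ≈
  [   1.5774     0.3913     0.5884     0.3433]
  [   0.0928     1.1995     0.0346     0.0202]
  [   1.0740     0.3091     1.6442     0.9591]
  [   1.1125     0.3918     0.9332     2.2110]
First solve x = (I − A)⁻¹ d = adj(I−A)·d / det(I−A); in particular x_2 = (0.024125·300 + 0.311875·100 + 0.009000·525 + 0.005250·900) / 0.26000625 = 47.875 / 0.26000625 ≈ 184.13019.
Intermediate flow from 2 to 2: z_22 = a_22 · x_2 = 0.15 × 47.875 / 0.26000625 = 7.18125 / 0.26000625 ≈ 27.620.

z_22 = 27.620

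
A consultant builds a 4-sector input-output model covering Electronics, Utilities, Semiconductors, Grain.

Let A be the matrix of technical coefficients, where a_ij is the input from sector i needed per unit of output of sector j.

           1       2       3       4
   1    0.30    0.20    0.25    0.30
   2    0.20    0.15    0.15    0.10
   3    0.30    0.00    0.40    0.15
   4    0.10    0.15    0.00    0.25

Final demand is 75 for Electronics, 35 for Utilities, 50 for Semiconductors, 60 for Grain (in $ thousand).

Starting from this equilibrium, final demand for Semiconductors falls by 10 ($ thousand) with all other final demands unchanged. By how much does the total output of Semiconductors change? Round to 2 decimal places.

I − A =
  [   0.70    -0.20    -0.25    -0.30]
  [  -0.20     0.85    -0.15    -0.10]
  [  -0.30     0.00     0.60    -0.15]
  [  -0.10    -0.15     0.00     0.75]
Compute the cofactors C_ij = (−1)^(i+j)·(3×3 minor ij) of I−A; the adjugate is their transpose:
adj(I−A) = Cᵀ =
  [ 0.370125   0.122625   0.184875   0.201375]
  [ 0.132000   0.237000   0.114250   0.107250]
  [ 0.204000   0.077250   0.369250   0.165750]
  [ 0.075750   0.063750   0.047500   0.260250]
det(I−A) = Σ_j (I−A)_1j·C_1j = (0.70)(0.370125) + (-0.20)(0.132000) + (-0.25)(0.204000) + (-0.30)(0.075750) = 0.1589625
(I − A)⁻¹ = adj(I−A) / det(I−A) ≈
  [   2.3284     0.7714     1.1630     1.2668]
  [   0.8304     1.4909     0.7187     0.6747]
  [   1.2833     0.4860     2.3229     1.0427]
  [   0.4765     0.4010     0.2988     1.6372]
Δx = (I − A)⁻¹ Δd with Δd having -10 in the Semiconductors component and 0 elsewhere.
So Δx_3 = L_33 · (-10), where L_33 = adj(I−A)_33 / det(I−A) = 0.369250 / 0.1589625.
Δx_3 = 0.369250 × (-10) / 0.1589625 = -3.6925 / 0.1589625 ≈ -23.23.

Δx_3 = -23.23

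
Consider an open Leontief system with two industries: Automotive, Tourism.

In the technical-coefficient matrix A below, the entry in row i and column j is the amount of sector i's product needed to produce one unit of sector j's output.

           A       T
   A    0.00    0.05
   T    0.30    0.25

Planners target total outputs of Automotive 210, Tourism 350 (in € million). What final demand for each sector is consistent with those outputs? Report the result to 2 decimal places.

d_A = 192.50, d_T = 199.50

I − A =
  [   1.00    -0.05]
  [  -0.30     0.75]
d = (I − A) x:
  d_A = (+1.00)·210 + (-0.05)·350 = 192.50
  d_T = (-0.30)·210 + (+0.75)·350 = 199.50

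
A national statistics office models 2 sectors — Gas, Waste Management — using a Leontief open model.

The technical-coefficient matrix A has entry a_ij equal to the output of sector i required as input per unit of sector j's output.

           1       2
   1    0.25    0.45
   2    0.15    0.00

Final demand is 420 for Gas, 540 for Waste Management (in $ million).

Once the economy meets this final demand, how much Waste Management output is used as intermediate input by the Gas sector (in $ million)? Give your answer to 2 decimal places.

I − A =
  [   0.75    -0.45]
  [  -0.15     1.00]
det(I−A) = (0.75)(1.00) − (-0.45)(-0.15) = 0.6825
adj(I−A) = [[1.00, 0.45], [0.15, 0.75]]
(I − A)⁻¹ = adj(I−A) / det(I−A) ≈
  [   1.4652     0.6593]
  [   0.2198     1.0989]
First solve x = (I − A)⁻¹ d = adj(I−A)·d / det(I−A); in particular x_1 = (1.00·420 + 0.45·540) / 0.6825 = 663.00 / 0.6825 ≈ 971.4286.
Intermediate flow from 2 to 1: z_21 = a_21 · x_1 = 0.15 × 663.00 / 0.6825 = 99.45 / 0.6825 ≈ 145.71.

z_21 = 145.71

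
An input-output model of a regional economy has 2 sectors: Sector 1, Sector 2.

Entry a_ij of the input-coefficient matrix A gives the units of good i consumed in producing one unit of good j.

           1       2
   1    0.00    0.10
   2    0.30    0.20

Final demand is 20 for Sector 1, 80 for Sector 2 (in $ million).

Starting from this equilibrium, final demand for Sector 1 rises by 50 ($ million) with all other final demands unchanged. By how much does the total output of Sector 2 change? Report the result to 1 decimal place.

Δx_2 = 19.5

I − A =
  [   1.00    -0.10]
  [  -0.30     0.80]
det(I−A) = (1.00)(0.80) − (-0.10)(-0.30) = 0.7700
adj(I−A) = [[0.80, 0.10], [0.30, 1.00]]
(I − A)⁻¹ = adj(I−A) / det(I−A) ≈
  [   1.0390     0.1299]
  [   0.3896     1.2987]
Δx = (I − A)⁻¹ Δd with Δd having +50 in the Sector 1 component and 0 elsewhere.
So Δx_2 = L_21 · (+50), where L_21 = adj(I−A)_21 / det(I−A) = 0.30 / 0.7700.
Δx_2 = 0.30 × (+50) / 0.7700 = 15.00 / 0.7700 ≈ 19.5.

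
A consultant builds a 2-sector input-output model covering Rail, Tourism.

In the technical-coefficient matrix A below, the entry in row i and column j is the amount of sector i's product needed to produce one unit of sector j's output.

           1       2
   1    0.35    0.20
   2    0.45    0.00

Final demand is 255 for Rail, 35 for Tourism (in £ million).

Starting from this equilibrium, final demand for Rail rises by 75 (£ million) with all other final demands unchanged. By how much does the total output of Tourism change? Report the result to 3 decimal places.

I − A =
  [   0.65    -0.20]
  [  -0.45     1.00]
det(I−A) = (0.65)(1.00) − (-0.20)(-0.45) = 0.5600
adj(I−A) = [[1.00, 0.20], [0.45, 0.65]]
(I − A)⁻¹ = adj(I−A) / det(I−A) ≈
  [   1.7857     0.3571]
  [   0.8036     1.1607]
Δx = (I − A)⁻¹ Δd with Δd having +75 in the Rail component and 0 elsewhere.
So Δx_2 = L_21 · (+75), where L_21 = adj(I−A)_21 / det(I−A) = 0.45 / 0.5600.
Δx_2 = 0.45 × (+75) / 0.5600 = 33.75 / 0.5600 ≈ 60.268.

Δx_2 = 60.268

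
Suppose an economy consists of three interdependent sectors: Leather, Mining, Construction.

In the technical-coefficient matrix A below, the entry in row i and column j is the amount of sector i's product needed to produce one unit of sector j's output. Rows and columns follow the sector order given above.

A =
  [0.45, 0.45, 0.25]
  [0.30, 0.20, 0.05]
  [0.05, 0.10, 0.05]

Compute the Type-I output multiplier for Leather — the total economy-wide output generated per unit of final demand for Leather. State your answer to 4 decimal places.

m_L = 4.1453

I − A =
  [   0.55    -0.45    -0.25]
  [  -0.30     0.80    -0.05]
  [  -0.05    -0.10     0.95]
Cofactors of I−A, C_ij = (−1)^(i+j)·(minor ij) (rows/columns in the sector order above):
  C_11 = (0.80)(0.95) − (-0.05)(-0.10) = 0.7550
  C_12 = −[(-0.30)(0.95) − (-0.05)(-0.05)] = 0.2875
  C_13 = (-0.30)(-0.10) − (0.80)(-0.05) = 0.0700
  C_21 = −[(-0.45)(0.95) − (-0.25)(-0.10)] = 0.4525
  C_22 = (0.55)(0.95) − (-0.25)(-0.05) = 0.5100
  C_23 = −[(0.55)(-0.10) − (-0.45)(-0.05)] = 0.0775
  C_31 = (-0.45)(-0.05) − (-0.25)(0.80) = 0.2225
  C_32 = −[(0.55)(-0.05) − (-0.25)(-0.30)] = 0.1025
  C_33 = (0.55)(0.80) − (-0.45)(-0.30) = 0.3050
det(I−A) = Σ_j (I−A)_1j·C_1j = (0.55)(0.7550) + (-0.45)(0.2875) + (-0.25)(0.0700) = 0.268375
adj(I−A) = Cᵀ =
  [ 0.7550   0.4525   0.2225]
  [ 0.2875   0.5100   0.1025]
  [ 0.0700   0.0775   0.3050]
(I − A)⁻¹ = adj(I−A) / det(I−A) ≈
  [   2.81323     1.68607     0.82906]
  [   1.07126     1.90033     0.38193]
  [   0.26083     0.28878     1.13647]
The output multiplier for sector j is the column-j sum of the Leontief inverse (I − A)⁻¹ = adj(I−A) / det(I−A).
Column L of adj(I−A): (0.7550, 0.2875, 0.0700); det(I−A) = 0.268375.
m_L = (0.7550 + 0.2875 + 0.0700) / 0.268375 = 1.1125 / 0.268375 ≈ 4.1453.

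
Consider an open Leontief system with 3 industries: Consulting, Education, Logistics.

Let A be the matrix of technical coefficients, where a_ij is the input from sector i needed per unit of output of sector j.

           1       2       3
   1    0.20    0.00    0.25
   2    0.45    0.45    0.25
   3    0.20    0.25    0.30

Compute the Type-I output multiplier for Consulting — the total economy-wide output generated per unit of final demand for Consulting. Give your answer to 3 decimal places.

I − A =
  [   0.80     0.00    -0.25]
  [  -0.45     0.55    -0.25]
  [  -0.20    -0.25     0.70]
Cofactors of I−A, C_ij = (−1)^(i+j)·(minor ij) (rows/columns in the sector order above):
  C_11 = (0.55)(0.70) − (-0.25)(-0.25) = 0.3225
  C_12 = −[(-0.45)(0.70) − (-0.25)(-0.20)] = 0.3650
  C_13 = (-0.45)(-0.25) − (0.55)(-0.20) = 0.2225
  C_21 = −[(0.00)(0.70) − (-0.25)(-0.25)] = 0.0625
  C_22 = (0.80)(0.70) − (-0.25)(-0.20) = 0.5100
  C_23 = −[(0.80)(-0.25) − (0.00)(-0.20)] = 0.2000
  C_31 = (0.00)(-0.25) − (-0.25)(0.55) = 0.1375
  C_32 = −[(0.80)(-0.25) − (-0.25)(-0.45)] = 0.3125
  C_33 = (0.80)(0.55) − (0.00)(-0.45) = 0.4400
det(I−A) = Σ_j (I−A)_1j·C_1j = (0.80)(0.3225) + (0.00)(0.3650) + (-0.25)(0.2225) = 0.202375
adj(I−A) = Cᵀ =
  [ 0.3225   0.0625   0.1375]
  [ 0.3650   0.5100   0.3125]
  [ 0.2225   0.2000   0.4400]
(I − A)⁻¹ = adj(I−A) / det(I−A) ≈
  [   1.5936     0.3088     0.6794]
  [   1.8036     2.5201     1.5442]
  [   1.0994     0.9883     2.1742]
The output multiplier for sector j is the column-j sum of the Leontief inverse (I − A)⁻¹ = adj(I−A) / det(I−A).
Column 1 of adj(I−A): (0.3225, 0.3650, 0.2225); det(I−A) = 0.202375.
m_1 = (0.3225 + 0.3650 + 0.2225) / 0.202375 = 0.91 / 0.202375 ≈ 4.497.

m_1 = 4.497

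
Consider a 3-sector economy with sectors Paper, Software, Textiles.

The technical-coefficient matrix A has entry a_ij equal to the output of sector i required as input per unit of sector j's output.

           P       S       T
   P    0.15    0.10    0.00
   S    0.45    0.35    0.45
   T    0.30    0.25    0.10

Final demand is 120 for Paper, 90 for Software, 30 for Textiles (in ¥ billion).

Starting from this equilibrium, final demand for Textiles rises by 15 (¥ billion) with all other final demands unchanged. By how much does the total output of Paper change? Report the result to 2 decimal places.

Δx_P = 1.94

I − A =
  [   0.85    -0.10     0.00]
  [  -0.45     0.65    -0.45]
  [  -0.30    -0.25     0.90]
Cofactors of I−A, C_ij = (−1)^(i+j)·(minor ij) (rows/columns in the sector order above):
  C_11 = (0.65)(0.90) − (-0.45)(-0.25) = 0.4725
  C_12 = −[(-0.45)(0.90) − (-0.45)(-0.30)] = 0.5400
  C_13 = (-0.45)(-0.25) − (0.65)(-0.30) = 0.3075
  C_21 = −[(-0.10)(0.90) − (0.00)(-0.25)] = 0.0900
  C_22 = (0.85)(0.90) − (0.00)(-0.30) = 0.7650
  C_23 = −[(0.85)(-0.25) − (-0.10)(-0.30)] = 0.2425
  C_31 = (-0.10)(-0.45) − (0.00)(0.65) = 0.0450
  C_32 = −[(0.85)(-0.45) − (0.00)(-0.45)] = 0.3825
  C_33 = (0.85)(0.65) − (-0.10)(-0.45) = 0.5075
det(I−A) = Σ_j (I−A)_1j·C_1j = (0.85)(0.4725) + (-0.10)(0.5400) + (0.00)(0.3075) = 0.347625
adj(I−A) = Cᵀ =
  [ 0.4725   0.0900   0.0450]
  [ 0.5400   0.7650   0.3825]
  [ 0.3075   0.2425   0.5075]
(I − A)⁻¹ = adj(I−A) / det(I−A) ≈
  [   1.3592     0.2589     0.1294]
  [   1.5534     2.2006     1.1003]
  [   0.8846     0.6976     1.4599]
Δx = (I − A)⁻¹ Δd with Δd having +15 in the Textiles component and 0 elsewhere.
So Δx_P = L_PT · (+15), where L_PT = adj(I−A)_PT / det(I−A) = 0.0450 / 0.347625.
Δx_P = 0.0450 × (+15) / 0.347625 = 0.675 / 0.347625 ≈ 1.94.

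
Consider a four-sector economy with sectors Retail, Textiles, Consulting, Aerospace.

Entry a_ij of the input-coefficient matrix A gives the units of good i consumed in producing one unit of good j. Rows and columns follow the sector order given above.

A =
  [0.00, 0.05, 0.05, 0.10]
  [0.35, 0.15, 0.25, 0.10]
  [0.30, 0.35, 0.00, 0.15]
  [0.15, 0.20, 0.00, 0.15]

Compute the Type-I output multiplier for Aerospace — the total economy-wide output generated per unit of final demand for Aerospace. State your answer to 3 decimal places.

I − A =
  [   1.00    -0.05    -0.05    -0.10]
  [  -0.35     0.85    -0.25    -0.10]
  [  -0.30    -0.35     1.00    -0.15]
  [  -0.15    -0.20     0.00     0.85]
Compute the cofactors C_ij = (−1)^(i+j)·(3×3 minor ij) of I−A; the adjugate is their transpose:
adj(I−A) = Cᵀ =
  [ 0.620625   0.078875   0.050750   0.091250]
  [ 0.381875   0.821125   0.224375   0.181125]
  [ 0.349750   0.342125   0.667125   0.199125]
  [ 0.199375   0.207125   0.061750   0.722375]
det(I−A) = Σ_j (I−A)_1j·C_1j = (1.00)(0.620625) + (-0.05)(0.381875) + (-0.05)(0.349750) + (-0.10)(0.199375) = 0.56410625
(I − A)⁻¹ = adj(I−A) / det(I−A) ≈
  [   1.1002     0.1398     0.0900     0.1618]
  [   0.6770     1.4556     0.3978     0.3211]
  [   0.6200     0.6065     1.1826     0.3530]
  [   0.3534     0.3672     0.1095     1.2806]
The output multiplier for sector j is the column-j sum of the Leontief inverse (I − A)⁻¹ = adj(I−A) / det(I−A).
Column 4 of adj(I−A): (0.091250, 0.181125, 0.199125, 0.722375); det(I−A) = 0.56410625.
m_4 = (0.091250 + 0.181125 + 0.199125 + 0.722375) / 0.56410625 = 1.193875 / 0.56410625 ≈ 2.116.

m_4 = 2.116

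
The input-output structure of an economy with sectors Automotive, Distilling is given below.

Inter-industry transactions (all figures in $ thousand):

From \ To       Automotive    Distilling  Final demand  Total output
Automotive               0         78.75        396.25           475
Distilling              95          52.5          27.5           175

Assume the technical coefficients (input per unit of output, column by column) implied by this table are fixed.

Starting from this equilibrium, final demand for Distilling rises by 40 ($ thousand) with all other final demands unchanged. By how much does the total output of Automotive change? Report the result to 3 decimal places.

Technical coefficients a_ij = z_ij / X_j:
  a_AA = 0/475 = 0.00, a_DA = 95/475 = 0.20
  a_AD = 78.75/175 = 0.45, a_DD = 52.5/175 = 0.30
I − A =
  [   1.00    -0.45]
  [  -0.20     0.70]
det(I−A) = (1.00)(0.70) − (-0.45)(-0.20) = 0.6100
adj(I−A) = [[0.70, 0.45], [0.20, 1.00]]
(I − A)⁻¹ = adj(I−A) / det(I−A) ≈
  [   1.1475     0.7377]
  [   0.3279     1.6393]
Δx = (I − A)⁻¹ Δd with Δd having +40 in the Distilling component and 0 elsewhere.
So Δx_A = L_AD · (+40), where L_AD = adj(I−A)_AD / det(I−A) = 0.45 / 0.6100.
Δx_A = 0.45 × (+40) / 0.6100 = 18.00 / 0.6100 ≈ 29.508.

Δx_A = 29.508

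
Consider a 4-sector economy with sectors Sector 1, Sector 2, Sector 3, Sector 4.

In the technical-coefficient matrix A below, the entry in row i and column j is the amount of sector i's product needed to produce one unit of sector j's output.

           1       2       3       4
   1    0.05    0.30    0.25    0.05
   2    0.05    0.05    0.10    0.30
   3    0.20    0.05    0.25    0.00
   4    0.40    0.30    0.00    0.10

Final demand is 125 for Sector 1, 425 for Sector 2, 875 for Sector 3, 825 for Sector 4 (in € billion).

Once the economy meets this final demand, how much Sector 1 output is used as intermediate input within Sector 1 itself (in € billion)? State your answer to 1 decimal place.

z_11 = 50.5

I − A =
  [   0.95    -0.30    -0.25    -0.05]
  [  -0.05     0.95    -0.10    -0.30]
  [  -0.20    -0.05     0.75     0.00]
  [  -0.40    -0.30     0.00     0.90]
Compute the cofactors C_ij = (−1)^(i+j)·(3×3 minor ij) of I−A; the adjugate is their transpose:
adj(I−A) = Cᵀ =
  [ 0.569250   0.225000   0.219750   0.106625]
  [ 0.141750   0.581250   0.124750   0.201625]
  [ 0.161250   0.098750   0.657500   0.041875]
  [ 0.300250   0.293750   0.139250   0.606750]
det(I−A) = Σ_j (I−A)_1j·C_1j = (0.95)(0.569250) + (-0.30)(0.141750) + (-0.25)(0.161250) + (-0.05)(0.300250) = 0.4429375
(I − A)⁻¹ = adj(I−A) / det(I−A) ≈
  [   1.2852     0.5080     0.4961     0.2407]
  [   0.3200     1.3123     0.2816     0.4552]
  [   0.3640     0.2229     1.4844     0.0945]
  [   0.6779     0.6632     0.3144     1.3698]
First solve x = (I − A)⁻¹ d = adj(I−A)·d / det(I−A); in particular x_1 = (0.569250·125 + 0.225000·425 + 0.219750·875 + 0.106625·825) / 0.4429375 = 447.028125 / 0.4429375 ≈ 1009.235.
Intermediate flow from 1 to 1: z_11 = a_11 · x_1 = 0.05 × 447.028125 / 0.4429375 = 22.35140625 / 0.4429375 ≈ 50.5.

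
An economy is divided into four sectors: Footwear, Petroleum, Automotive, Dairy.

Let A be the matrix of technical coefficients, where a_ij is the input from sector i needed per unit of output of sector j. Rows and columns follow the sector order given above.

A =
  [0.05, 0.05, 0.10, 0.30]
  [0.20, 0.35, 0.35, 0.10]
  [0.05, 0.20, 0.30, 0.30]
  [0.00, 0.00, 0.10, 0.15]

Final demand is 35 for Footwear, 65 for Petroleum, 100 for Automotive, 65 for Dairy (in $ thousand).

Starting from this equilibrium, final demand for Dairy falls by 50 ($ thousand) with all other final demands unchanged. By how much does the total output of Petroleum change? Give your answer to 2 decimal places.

I − A =
  [   0.95    -0.05    -0.10    -0.30]
  [  -0.20     0.65    -0.35    -0.10]
  [  -0.05    -0.20     0.70    -0.30]
  [   0.00     0.00    -0.10     0.85]
Compute the cofactors C_ij = (−1)^(i+j)·(3×3 minor ij) of I−A; the adjugate is their transpose:
adj(I−A) = Cᵀ =
  [ 0.305750   0.051250   0.090125   0.145750]
  [ 0.128375   0.531000   0.315125   0.219000]
  [ 0.061625   0.163625   0.516375   0.223250]
  [ 0.007250   0.019250   0.060750   0.350625]
det(I−A) = Σ_j (I−A)_1j·C_1j = (0.95)(0.305750) + (-0.05)(0.128375) + (-0.10)(0.061625) + (-0.30)(0.007250) = 0.27570625
(I − A)⁻¹ = adj(I−A) / det(I−A) ≈
  [   1.1090     0.1859     0.3269     0.5286]
  [   0.4656     1.9260     1.1430     0.7943]
  [   0.2235     0.5935     1.8729     0.8097]
  [   0.0263     0.0698     0.2203     1.2717]
Δx = (I − A)⁻¹ Δd with Δd having -50 in the Dairy component and 0 elsewhere.
So Δx_P = L_PD · (-50), where L_PD = adj(I−A)_PD / det(I−A) = 0.219000 / 0.27570625.
Δx_P = 0.219000 × (-50) / 0.27570625 = -10.95 / 0.27570625 ≈ -39.72.

Δx_P = -39.72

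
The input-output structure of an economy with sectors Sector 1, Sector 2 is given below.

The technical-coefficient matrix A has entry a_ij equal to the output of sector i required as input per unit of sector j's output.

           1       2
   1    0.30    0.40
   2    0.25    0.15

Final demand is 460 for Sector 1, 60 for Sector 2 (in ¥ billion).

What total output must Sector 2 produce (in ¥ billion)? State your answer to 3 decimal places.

I − A =
  [   0.70    -0.40]
  [  -0.25     0.85]
det(I−A) = (0.70)(0.85) − (-0.40)(-0.25) = 0.4950
adj(I−A) = [[0.85, 0.40], [0.25, 0.70]]
(I − A)⁻¹ = adj(I−A) / det(I−A) ≈
  [   1.7172     0.8081]
  [   0.5051     1.4141]
x = (I − A)⁻¹ d = adj(I−A)·d / det(I−A), with det(I−A) = 0.4950:
  x_1 = (0.85·460 + 0.40·60) / 0.4950 = 415.00 / 0.4950 ≈ 838.384
  x_2 = (0.25·460 + 0.70·60) / 0.4950 = 157.00 / 0.4950 ≈ 317.172

x_2 = 317.172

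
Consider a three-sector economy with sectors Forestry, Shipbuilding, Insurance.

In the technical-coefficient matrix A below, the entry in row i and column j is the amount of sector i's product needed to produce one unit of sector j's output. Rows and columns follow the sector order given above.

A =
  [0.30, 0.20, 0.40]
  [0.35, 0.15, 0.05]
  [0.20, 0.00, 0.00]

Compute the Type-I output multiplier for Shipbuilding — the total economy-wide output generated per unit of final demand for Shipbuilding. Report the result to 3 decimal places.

I − A =
  [   0.70    -0.20    -0.40]
  [  -0.35     0.85    -0.05]
  [  -0.20     0.00     1.00]
Cofactors of I−A, C_ij = (−1)^(i+j)·(minor ij) (rows/columns in the sector order above):
  C_11 = (0.85)(1.00) − (-0.05)(0.00) = 0.8500
  C_12 = −[(-0.35)(1.00) − (-0.05)(-0.20)] = 0.3600
  C_13 = (-0.35)(0.00) − (0.85)(-0.20) = 0.1700
  C_21 = −[(-0.20)(1.00) − (-0.40)(0.00)] = 0.2000
  C_22 = (0.70)(1.00) − (-0.40)(-0.20) = 0.6200
  C_23 = −[(0.70)(0.00) − (-0.20)(-0.20)] = 0.0400
  C_31 = (-0.20)(-0.05) − (-0.40)(0.85) = 0.3500
  C_32 = −[(0.70)(-0.05) − (-0.40)(-0.35)] = 0.1750
  C_33 = (0.70)(0.85) − (-0.20)(-0.35) = 0.5250
det(I−A) = Σ_j (I−A)_1j·C_1j = (0.70)(0.8500) + (-0.20)(0.3600) + (-0.40)(0.1700) = 0.4550
adj(I−A) = Cᵀ =
  [ 0.8500   0.2000   0.3500]
  [ 0.3600   0.6200   0.1750]
  [ 0.1700   0.0400   0.5250]
(I − A)⁻¹ = adj(I−A) / det(I−A) ≈
  [   1.8681     0.4396     0.7692]
  [   0.7912     1.3626     0.3846]
  [   0.3736     0.0879     1.1538]
The output multiplier for sector j is the column-j sum of the Leontief inverse (I − A)⁻¹ = adj(I−A) / det(I−A).
Column 2 of adj(I−A): (0.2000, 0.6200, 0.0400); det(I−A) = 0.4550.
m_2 = (0.2000 + 0.6200 + 0.0400) / 0.4550 = 0.86 / 0.4550 ≈ 1.890.

m_2 = 1.890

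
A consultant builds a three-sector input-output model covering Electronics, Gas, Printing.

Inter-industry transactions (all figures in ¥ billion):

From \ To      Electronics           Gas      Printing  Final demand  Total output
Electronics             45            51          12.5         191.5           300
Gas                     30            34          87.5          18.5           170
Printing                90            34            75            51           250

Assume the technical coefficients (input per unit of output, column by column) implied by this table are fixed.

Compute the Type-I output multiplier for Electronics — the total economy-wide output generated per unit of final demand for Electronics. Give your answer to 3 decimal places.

m_1 = 2.635

Technical coefficients a_ij = z_ij / X_j:
  a_11 = 45/300 = 0.15, a_21 = 30/300 = 0.10, a_31 = 90/300 = 0.30
  a_12 = 51/170 = 0.30, a_22 = 34/170 = 0.20, a_32 = 34/170 = 0.20
  a_13 = 12.5/250 = 0.05, a_23 = 87.5/250 = 0.35, a_33 = 75/250 = 0.30
I − A =
  [   0.85    -0.30    -0.05]
  [  -0.10     0.80    -0.35]
  [  -0.30    -0.20     0.70]
Cofactors of I−A, C_ij = (−1)^(i+j)·(minor ij) (rows/columns in the sector order above):
  C_11 = (0.80)(0.70) − (-0.35)(-0.20) = 0.4900
  C_12 = −[(-0.10)(0.70) − (-0.35)(-0.30)] = 0.1750
  C_13 = (-0.10)(-0.20) − (0.80)(-0.30) = 0.2600
  C_21 = −[(-0.30)(0.70) − (-0.05)(-0.20)] = 0.2200
  C_22 = (0.85)(0.70) − (-0.05)(-0.30) = 0.5800
  C_23 = −[(0.85)(-0.20) − (-0.30)(-0.30)] = 0.2600
  C_31 = (-0.30)(-0.35) − (-0.05)(0.80) = 0.1450
  C_32 = −[(0.85)(-0.35) − (-0.05)(-0.10)] = 0.3025
  C_33 = (0.85)(0.80) − (-0.30)(-0.10) = 0.6500
det(I−A) = Σ_j (I−A)_1j·C_1j = (0.85)(0.4900) + (-0.30)(0.1750) + (-0.05)(0.2600) = 0.3510
adj(I−A) = Cᵀ =
  [ 0.4900   0.2200   0.1450]
  [ 0.1750   0.5800   0.3025]
  [ 0.2600   0.2600   0.6500]
(I − A)⁻¹ = adj(I−A) / det(I−A) ≈
  [   1.3960     0.6268     0.4131]
  [   0.4986     1.6524     0.8618]
  [   0.7407     0.7407     1.8519]
The output multiplier for sector j is the column-j sum of the Leontief inverse (I − A)⁻¹ = adj(I−A) / det(I−A).
Column 1 of adj(I−A): (0.4900, 0.1750, 0.2600); det(I−A) = 0.3510.
m_1 = (0.4900 + 0.1750 + 0.2600) / 0.3510 = 0.925 / 0.3510 ≈ 2.635.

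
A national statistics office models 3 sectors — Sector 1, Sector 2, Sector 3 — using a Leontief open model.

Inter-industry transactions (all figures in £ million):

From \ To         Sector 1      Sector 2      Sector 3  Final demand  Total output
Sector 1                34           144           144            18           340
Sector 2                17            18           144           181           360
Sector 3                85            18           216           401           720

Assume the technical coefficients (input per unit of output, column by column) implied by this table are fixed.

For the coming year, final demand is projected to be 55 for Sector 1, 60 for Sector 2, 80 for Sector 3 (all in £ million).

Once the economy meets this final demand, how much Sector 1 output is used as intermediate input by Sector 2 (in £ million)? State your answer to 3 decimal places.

z_12 = 43.094

Technical coefficients a_ij = z_ij / X_j:
  a_11 = 34/340 = 0.10, a_21 = 17/340 = 0.05, a_31 = 85/340 = 0.25
  a_12 = 144/360 = 0.40, a_22 = 18/360 = 0.05, a_32 = 18/360 = 0.05
  a_13 = 144/720 = 0.20, a_23 = 144/720 = 0.20, a_33 = 216/720 = 0.30
I − A =
  [   0.90    -0.40    -0.20]
  [  -0.05     0.95    -0.20]
  [  -0.25    -0.05     0.70]
Cofactors of I−A, C_ij = (−1)^(i+j)·(minor ij) (rows/columns in the sector order above):
  C_11 = (0.95)(0.70) − (-0.20)(-0.05) = 0.6550
  C_12 = −[(-0.05)(0.70) − (-0.20)(-0.25)] = 0.0850
  C_13 = (-0.05)(-0.05) − (0.95)(-0.25) = 0.2400
  C_21 = −[(-0.40)(0.70) − (-0.20)(-0.05)] = 0.2900
  C_22 = (0.90)(0.70) − (-0.20)(-0.25) = 0.5800
  C_23 = −[(0.90)(-0.05) − (-0.40)(-0.25)] = 0.1450
  C_31 = (-0.40)(-0.20) − (-0.20)(0.95) = 0.2700
  C_32 = −[(0.90)(-0.20) − (-0.20)(-0.05)] = 0.1900
  C_33 = (0.90)(0.95) − (-0.40)(-0.05) = 0.8350
det(I−A) = Σ_j (I−A)_1j·C_1j = (0.90)(0.6550) + (-0.40)(0.0850) + (-0.20)(0.2400) = 0.5075
adj(I−A) = Cᵀ =
  [ 0.6550   0.2900   0.2700]
  [ 0.0850   0.5800   0.1900]
  [ 0.2400   0.1450   0.8350]
(I − A)⁻¹ = adj(I−A) / det(I−A) ≈
  [   1.2906     0.5714     0.5320]
  [   0.1675     1.1429     0.3744]
  [   0.4729     0.2857     1.6453]
First solve x = (I − A)⁻¹ d = adj(I−A)·d / det(I−A); in particular x_2 = (0.0850·55 + 0.5800·60 + 0.1900·80) / 0.5075 = 54.675 / 0.5075 ≈ 107.73399.
Intermediate flow from 1 to 2: z_12 = a_12 · x_2 = 0.40 × 54.675 / 0.5075 = 21.87 / 0.5075 ≈ 43.094.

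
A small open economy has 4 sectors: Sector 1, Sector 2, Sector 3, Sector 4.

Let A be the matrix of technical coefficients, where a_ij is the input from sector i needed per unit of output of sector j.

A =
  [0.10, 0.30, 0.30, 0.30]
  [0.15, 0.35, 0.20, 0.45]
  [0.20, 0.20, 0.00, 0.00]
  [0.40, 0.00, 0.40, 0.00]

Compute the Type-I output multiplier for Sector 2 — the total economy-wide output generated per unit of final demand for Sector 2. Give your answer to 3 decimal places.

m_2 = 6.305

I − A =
  [   0.90    -0.30    -0.30    -0.30]
  [  -0.15     0.65    -0.20    -0.45]
  [  -0.20    -0.20     1.00     0.00]
  [  -0.40     0.00    -0.40     1.00]
Compute the cofactors C_ij = (−1)^(i+j)·(3×3 minor ij) of I−A; the adjugate is their transpose:
adj(I−A) = Cᵀ =
  [ 0.5740   0.3840   0.3870   0.3450]
  [ 0.4060   0.6960   0.4350   0.4350]
  [ 0.1960   0.2160   0.4080   0.1560]
  [ 0.3080   0.2400   0.3180   0.4440]
det(I−A) = Σ_j (I−A)_1j·C_1j = (0.90)(0.5740) + (-0.30)(0.4060) + (-0.30)(0.1960) + (-0.30)(0.3080) = 0.2436
(I − A)⁻¹ = adj(I−A) / det(I−A) ≈
  [   2.3563     1.5764     1.5887     1.4163]
  [   1.6667     2.8571     1.7857     1.7857]
  [   0.8046     0.8867     1.6749     0.6404]
  [   1.2644     0.9852     1.3054     1.8227]
The output multiplier for sector j is the column-j sum of the Leontief inverse (I − A)⁻¹ = adj(I−A) / det(I−A).
Column 2 of adj(I−A): (0.3840, 0.6960, 0.2160, 0.2400); det(I−A) = 0.2436.
m_2 = (0.3840 + 0.6960 + 0.2160 + 0.2400) / 0.2436 = 1.536 / 0.2436 ≈ 6.305.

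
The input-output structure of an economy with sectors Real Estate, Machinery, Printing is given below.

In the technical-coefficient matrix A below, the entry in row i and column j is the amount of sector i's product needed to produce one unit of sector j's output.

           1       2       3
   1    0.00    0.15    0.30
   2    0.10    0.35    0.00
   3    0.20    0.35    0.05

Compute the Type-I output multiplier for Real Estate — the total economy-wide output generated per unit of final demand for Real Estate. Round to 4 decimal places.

m_1 = 1.5847

I − A =
  [   1.00    -0.15    -0.30]
  [  -0.10     0.65     0.00]
  [  -0.20    -0.35     0.95]
Cofactors of I−A, C_ij = (−1)^(i+j)·(minor ij) (rows/columns in the sector order above):
  C_11 = (0.65)(0.95) − (0.00)(-0.35) = 0.6175
  C_12 = −[(-0.10)(0.95) − (0.00)(-0.20)] = 0.0950
  C_13 = (-0.10)(-0.35) − (0.65)(-0.20) = 0.1650
  C_21 = −[(-0.15)(0.95) − (-0.30)(-0.35)] = 0.2475
  C_22 = (1.00)(0.95) − (-0.30)(-0.20) = 0.8900
  C_23 = −[(1.00)(-0.35) − (-0.15)(-0.20)] = 0.3800
  C_31 = (-0.15)(0.00) − (-0.30)(0.65) = 0.1950
  C_32 = −[(1.00)(0.00) − (-0.30)(-0.10)] = 0.0300
  C_33 = (1.00)(0.65) − (-0.15)(-0.10) = 0.6350
det(I−A) = Σ_j (I−A)_1j·C_1j = (1.00)(0.6175) + (-0.15)(0.0950) + (-0.30)(0.1650) = 0.55375
adj(I−A) = Cᵀ =
  [ 0.6175   0.2475   0.1950]
  [ 0.0950   0.8900   0.0300]
  [ 0.1650   0.3800   0.6350]
(I − A)⁻¹ = adj(I−A) / det(I−A) ≈
  [   1.11512     0.44695     0.35214]
  [   0.17156     1.60722     0.05418]
  [   0.29797     0.68623     1.14673]
The output multiplier for sector j is the column-j sum of the Leontief inverse (I − A)⁻¹ = adj(I−A) / det(I−A).
Column 1 of adj(I−A): (0.6175, 0.0950, 0.1650); det(I−A) = 0.55375.
m_1 = (0.6175 + 0.0950 + 0.1650) / 0.55375 = 0.8775 / 0.55375 ≈ 1.5847.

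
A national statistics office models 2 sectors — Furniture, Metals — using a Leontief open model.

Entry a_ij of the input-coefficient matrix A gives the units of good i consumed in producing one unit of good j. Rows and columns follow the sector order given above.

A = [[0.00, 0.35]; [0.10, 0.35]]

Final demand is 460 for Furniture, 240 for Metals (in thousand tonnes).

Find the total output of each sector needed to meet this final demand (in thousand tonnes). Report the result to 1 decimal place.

x_F = 622.8, x_M = 465.0

I − A =
  [   1.00    -0.35]
  [  -0.10     0.65]
det(I−A) = (1.00)(0.65) − (-0.35)(-0.10) = 0.6150
adj(I−A) = [[0.65, 0.35], [0.10, 1.00]]
(I − A)⁻¹ = adj(I−A) / det(I−A) ≈
  [   1.0569     0.5691]
  [   0.1626     1.6260]
x = (I − A)⁻¹ d = adj(I−A)·d / det(I−A), with det(I−A) = 0.6150:
  x_F = (0.65·460 + 0.35·240) / 0.6150 = 383.00 / 0.6150 ≈ 622.8
  x_M = (0.10·460 + 1.00·240) / 0.6150 = 286.00 / 0.6150 ≈ 465.0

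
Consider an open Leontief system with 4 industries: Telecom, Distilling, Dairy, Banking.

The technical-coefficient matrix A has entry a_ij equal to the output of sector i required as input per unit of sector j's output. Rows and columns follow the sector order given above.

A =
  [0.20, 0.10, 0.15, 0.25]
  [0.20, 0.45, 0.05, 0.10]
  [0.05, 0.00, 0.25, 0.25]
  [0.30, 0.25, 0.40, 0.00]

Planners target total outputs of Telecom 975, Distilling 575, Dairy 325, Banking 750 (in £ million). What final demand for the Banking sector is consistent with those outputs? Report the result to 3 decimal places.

d_4 = 183.750

I − A =
  [   0.80    -0.10    -0.15    -0.25]
  [  -0.20     0.55    -0.05    -0.10]
  [  -0.05     0.00     0.75    -0.25]
  [  -0.30    -0.25    -0.40     1.00]
d = (I − A) x:
  d_1 = (+0.80)·975 + (-0.10)·575 + (-0.15)·325 + (-0.25)·750 = 486.250
  d_2 = (-0.20)·975 + (+0.55)·575 + (-0.05)·325 + (-0.10)·750 = 30.000
  d_3 = (-0.05)·975 + (+0.00)·575 + (+0.75)·325 + (-0.25)·750 = 7.500
  d_4 = (-0.30)·975 + (-0.25)·575 + (-0.40)·325 + (+1.00)·750 = 183.750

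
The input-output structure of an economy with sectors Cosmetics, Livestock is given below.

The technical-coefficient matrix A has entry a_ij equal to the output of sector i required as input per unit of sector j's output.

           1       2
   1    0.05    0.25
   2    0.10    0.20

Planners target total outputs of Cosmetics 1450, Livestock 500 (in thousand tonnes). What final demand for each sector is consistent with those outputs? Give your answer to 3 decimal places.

d_1 = 1252.500, d_2 = 255.000

I − A =
  [   0.95    -0.25]
  [  -0.10     0.80]
d = (I − A) x:
  d_1 = (+0.95)·1450 + (-0.25)·500 = 1252.500
  d_2 = (-0.10)·1450 + (+0.80)·500 = 255.000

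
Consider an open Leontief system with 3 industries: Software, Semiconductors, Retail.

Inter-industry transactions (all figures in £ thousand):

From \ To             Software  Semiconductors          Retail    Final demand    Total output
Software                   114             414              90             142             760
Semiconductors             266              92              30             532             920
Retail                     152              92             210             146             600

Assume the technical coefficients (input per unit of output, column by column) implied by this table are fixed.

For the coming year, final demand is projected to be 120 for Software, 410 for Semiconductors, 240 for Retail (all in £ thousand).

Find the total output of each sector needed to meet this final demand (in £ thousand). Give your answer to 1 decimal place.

Technical coefficients a_ij = z_ij / X_j:
  a_11 = 114/760 = 0.15, a_21 = 266/760 = 0.35, a_31 = 152/760 = 0.20
  a_12 = 414/920 = 0.45, a_22 = 92/920 = 0.10, a_32 = 92/920 = 0.10
  a_13 = 90/600 = 0.15, a_23 = 30/600 = 0.05, a_33 = 210/600 = 0.35
I − A =
  [   0.85    -0.45    -0.15]
  [  -0.35     0.90    -0.05]
  [  -0.20    -0.10     0.65]
Cofactors of I−A, C_ij = (−1)^(i+j)·(minor ij) (rows/columns in the sector order above):
  C_11 = (0.90)(0.65) − (-0.05)(-0.10) = 0.5800
  C_12 = −[(-0.35)(0.65) − (-0.05)(-0.20)] = 0.2375
  C_13 = (-0.35)(-0.10) − (0.90)(-0.20) = 0.2150
  C_21 = −[(-0.45)(0.65) − (-0.15)(-0.10)] = 0.3075
  C_22 = (0.85)(0.65) − (-0.15)(-0.20) = 0.5225
  C_23 = −[(0.85)(-0.10) − (-0.45)(-0.20)] = 0.1750
  C_31 = (-0.45)(-0.05) − (-0.15)(0.90) = 0.1575
  C_32 = −[(0.85)(-0.05) − (-0.15)(-0.35)] = 0.0950
  C_33 = (0.85)(0.90) − (-0.45)(-0.35) = 0.6075
det(I−A) = Σ_j (I−A)_1j·C_1j = (0.85)(0.5800) + (-0.45)(0.2375) + (-0.15)(0.2150) = 0.353875
adj(I−A) = Cᵀ =
  [ 0.5800   0.3075   0.1575]
  [ 0.2375   0.5225   0.0950]
  [ 0.2150   0.1750   0.6075]
(I − A)⁻¹ = adj(I−A) / det(I−A) ≈
  [   1.6390     0.8690     0.4451]
  [   0.6711     1.4765     0.2685]
  [   0.6076     0.4945     1.7167]
x = (I − A)⁻¹ d = adj(I−A)·d / det(I−A), with det(I−A) = 0.353875:
  x_1 = (0.5800·120 + 0.3075·410 + 0.1575·240) / 0.353875 = 233.475 / 0.353875 ≈ 659.8
  x_2 = (0.2375·120 + 0.5225·410 + 0.0950·240) / 0.353875 = 265.525 / 0.353875 ≈ 750.3
  x_3 = (0.2150·120 + 0.1750·410 + 0.6075·240) / 0.353875 = 243.35 / 0.353875 ≈ 687.7

x_1 = 659.8, x_2 = 750.3, x_3 = 687.7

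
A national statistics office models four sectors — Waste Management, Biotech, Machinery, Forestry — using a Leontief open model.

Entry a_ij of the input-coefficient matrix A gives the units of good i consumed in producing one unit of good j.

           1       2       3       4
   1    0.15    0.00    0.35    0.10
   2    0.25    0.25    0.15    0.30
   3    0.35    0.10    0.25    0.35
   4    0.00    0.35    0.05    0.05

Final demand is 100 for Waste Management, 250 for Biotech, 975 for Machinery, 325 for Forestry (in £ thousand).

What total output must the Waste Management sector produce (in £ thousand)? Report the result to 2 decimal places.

I − A =
  [   0.85     0.00    -0.35    -0.10]
  [  -0.25     0.75    -0.15    -0.30]
  [  -0.35    -0.10     0.75    -0.35]
  [   0.00    -0.35    -0.05     0.95]
Compute the cofactors C_ij = (−1)^(i+j)·(3×3 minor ij) of I−A; the adjugate is their transpose:
adj(I−A) = Cᵀ =
  [ 0.408375   0.102875   0.221625   0.157125]
  [ 0.228875   0.472625   0.218250   0.253750]
  [ 0.267000   0.197125   0.507625   0.277375]
  [ 0.098375   0.184500   0.107125   0.364750]
det(I−A) = Σ_j (I−A)_1j·C_1j = (0.85)(0.408375) + (0.00)(0.228875) + (-0.35)(0.267000) + (-0.10)(0.098375) = 0.24383125
(I − A)⁻¹ = adj(I−A) / det(I−A) ≈
  [   1.6748     0.4219     0.9089     0.6444]
  [   0.9387     1.9383     0.8951     1.0407]
  [   1.0950     0.8084     2.0819     1.1376]
  [   0.4035     0.7567     0.4393     1.4959]
x = (I − A)⁻¹ d = adj(I−A)·d / det(I−A), with det(I−A) = 0.24383125:
  x_1 = (0.408375·100 + 0.102875·250 + 0.221625·975 + 0.157125·325) / 0.24383125 = 333.70625 / 0.24383125 ≈ 1368.60
  x_2 = (0.228875·100 + 0.472625·250 + 0.218250·975 + 0.253750·325) / 0.24383125 = 436.30625 / 0.24383125 ≈ 1789.38
  x_3 = (0.267000·100 + 0.197125·250 + 0.507625·975 + 0.277375·325) / 0.24383125 = 661.0625 / 0.24383125 ≈ 2711.15
  x_4 = (0.098375·100 + 0.184500·250 + 0.107125·975 + 0.364750·325) / 0.24383125 = 278.953125 / 0.24383125 ≈ 1144.04

x_1 = 1368.60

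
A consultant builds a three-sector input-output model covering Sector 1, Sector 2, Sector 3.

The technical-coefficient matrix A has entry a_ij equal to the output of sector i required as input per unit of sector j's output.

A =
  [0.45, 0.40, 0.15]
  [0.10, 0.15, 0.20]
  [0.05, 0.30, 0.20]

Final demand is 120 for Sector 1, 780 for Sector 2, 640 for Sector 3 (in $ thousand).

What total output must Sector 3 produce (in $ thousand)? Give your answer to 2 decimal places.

I − A =
  [   0.55    -0.40    -0.15]
  [  -0.10     0.85    -0.20]
  [  -0.05    -0.30     0.80]
Cofactors of I−A, C_ij = (−1)^(i+j)·(minor ij) (rows/columns in the sector order above):
  C_11 = (0.85)(0.80) − (-0.20)(-0.30) = 0.6200
  C_12 = −[(-0.10)(0.80) − (-0.20)(-0.05)] = 0.0900
  C_13 = (-0.10)(-0.30) − (0.85)(-0.05) = 0.0725
  C_21 = −[(-0.40)(0.80) − (-0.15)(-0.30)] = 0.3650
  C_22 = (0.55)(0.80) − (-0.15)(-0.05) = 0.4325
  C_23 = −[(0.55)(-0.30) − (-0.40)(-0.05)] = 0.1850
  C_31 = (-0.40)(-0.20) − (-0.15)(0.85) = 0.2075
  C_32 = −[(0.55)(-0.20) − (-0.15)(-0.10)] = 0.1250
  C_33 = (0.55)(0.85) − (-0.40)(-0.10) = 0.4275
det(I−A) = Σ_j (I−A)_1j·C_1j = (0.55)(0.6200) + (-0.40)(0.0900) + (-0.15)(0.0725) = 0.294125
adj(I−A) = Cᵀ =
  [ 0.6200   0.3650   0.2075]
  [ 0.0900   0.4325   0.1250]
  [ 0.0725   0.1850   0.4275]
(I − A)⁻¹ = adj(I−A) / det(I−A) ≈
  [   2.1079     1.2410     0.7055]
  [   0.3060     1.4705     0.4250]
  [   0.2465     0.6290     1.4535]
x = (I − A)⁻¹ d = adj(I−A)·d / det(I−A), with det(I−A) = 0.294125:
  x_1 = (0.6200·120 + 0.3650·780 + 0.2075·640) / 0.294125 = 491.90 / 0.294125 ≈ 1672.42
  x_2 = (0.0900·120 + 0.4325·780 + 0.1250·640) / 0.294125 = 428.15 / 0.294125 ≈ 1455.67
  x_3 = (0.0725·120 + 0.1850·780 + 0.4275·640) / 0.294125 = 426.60 / 0.294125 ≈ 1450.40

x_3 = 1450.40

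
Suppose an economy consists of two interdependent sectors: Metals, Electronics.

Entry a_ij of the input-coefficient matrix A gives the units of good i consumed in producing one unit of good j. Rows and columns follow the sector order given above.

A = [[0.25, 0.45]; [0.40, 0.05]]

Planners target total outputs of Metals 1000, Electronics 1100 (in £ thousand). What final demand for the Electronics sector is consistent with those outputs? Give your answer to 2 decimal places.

d_2 = 645.00

I − A =
  [   0.75    -0.45]
  [  -0.40     0.95]
d = (I − A) x:
  d_1 = (+0.75)·1000 + (-0.45)·1100 = 255.00
  d_2 = (-0.40)·1000 + (+0.95)·1100 = 645.00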